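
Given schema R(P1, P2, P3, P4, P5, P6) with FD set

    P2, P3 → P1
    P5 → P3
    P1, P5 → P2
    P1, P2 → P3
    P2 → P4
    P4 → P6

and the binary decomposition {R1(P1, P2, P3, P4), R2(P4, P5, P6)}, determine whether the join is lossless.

Common attributes: R1 ∩ R2 = {P4}.
Closure of {P4}: P4 → P6 applies, adding P6. So (P4)⁺ = {P4, P6}.
The closure contains neither all of R1 = {P1, P2, P3, P4} nor all of R2 = {P4, P5, P6}, so the common attributes are not a superkey of either fragment. The join is lossy.

No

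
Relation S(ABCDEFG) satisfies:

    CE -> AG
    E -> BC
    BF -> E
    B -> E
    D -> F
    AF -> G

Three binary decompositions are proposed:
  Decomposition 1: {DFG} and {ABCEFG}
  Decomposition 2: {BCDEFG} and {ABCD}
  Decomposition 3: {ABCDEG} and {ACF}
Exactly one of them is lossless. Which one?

Decomposition 2

Decomposition 1: common = {FG}, closure = {FG} → lossy.
Decomposition 2: common = {BCD}, closure = {ABCDEFG} → lossless.
Decomposition 3: common = {AC}, closure = {AC} → lossy.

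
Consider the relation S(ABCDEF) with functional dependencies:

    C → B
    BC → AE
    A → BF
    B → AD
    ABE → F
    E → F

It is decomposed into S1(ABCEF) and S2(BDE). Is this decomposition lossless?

Yes

Common attributes: S1 ∩ S2 = {BE}.
Closure of {BE}: B → AD applies, adding AD; ABE → F applies, adding F. So (BE)⁺ = {ABDEF}.
This closure contains every attribute of S2, so S1 ∩ S2 → S2. The join is lossless.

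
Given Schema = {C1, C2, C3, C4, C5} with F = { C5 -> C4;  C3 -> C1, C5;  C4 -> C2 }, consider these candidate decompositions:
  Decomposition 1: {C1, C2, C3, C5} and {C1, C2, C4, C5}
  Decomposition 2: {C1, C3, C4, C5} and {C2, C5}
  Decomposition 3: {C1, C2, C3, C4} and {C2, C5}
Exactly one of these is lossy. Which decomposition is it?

Decomposition 3

Decomposition 1: common = {C1, C2, C5}, closure = {C1, C2, C4, C5} → lossless.
Decomposition 2: common = {C5}, closure = {C2, C4, C5} → lossless.
Decomposition 3: common = {C2}, closure = {C2} → lossy.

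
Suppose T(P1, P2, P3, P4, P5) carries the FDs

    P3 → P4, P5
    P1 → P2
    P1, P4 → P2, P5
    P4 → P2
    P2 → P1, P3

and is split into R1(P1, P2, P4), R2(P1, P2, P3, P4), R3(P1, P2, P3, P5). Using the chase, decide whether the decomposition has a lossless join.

Yes

Chase test. Columns are P1, P2, P3, P4, P5; row i has aⱼ where attribute j ∈ Ri, else bᵢⱼ.
Initial tableau (one row per fragment):
  row 1: a1 a2 b13 a4 b15
  row 2: a1 a2 a3 a4 b25
  row 3: a1 a2 a3 b34 a5
Rows 2 and 3 agree on P3; apply P3→P4, P5 and equate their P4, P5 entries.
Rows 1 and 2 agree on P1, P4; apply P1, P4→P2, P5 and equate their P2, P5 entries.
Rows 1 and 2 agree on P2; apply P2→P1, P3 and equate their P1, P3 entries.
Row 1 is now all distinguished symbols — the join is lossless.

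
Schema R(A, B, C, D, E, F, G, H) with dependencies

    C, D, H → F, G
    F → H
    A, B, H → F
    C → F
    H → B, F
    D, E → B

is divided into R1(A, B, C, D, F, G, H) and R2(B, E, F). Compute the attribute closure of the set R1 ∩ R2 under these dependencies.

B, F, H

R1 ∩ R2 = {B, F}.
F → H applies, adding H
Closure: {B, F, H}.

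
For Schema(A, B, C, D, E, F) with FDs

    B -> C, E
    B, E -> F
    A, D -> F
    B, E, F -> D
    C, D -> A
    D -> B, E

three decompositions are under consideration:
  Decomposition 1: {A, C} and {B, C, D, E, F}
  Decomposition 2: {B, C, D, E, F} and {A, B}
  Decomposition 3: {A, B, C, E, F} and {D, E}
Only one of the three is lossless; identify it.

Decomposition 1: common = {C}, closure = {C} → lossy.
Decomposition 2: common = {B}, closure = {A, B, C, D, E, F} → lossless.
Decomposition 3: common = {E}, closure = {E} → lossy.

Decomposition 2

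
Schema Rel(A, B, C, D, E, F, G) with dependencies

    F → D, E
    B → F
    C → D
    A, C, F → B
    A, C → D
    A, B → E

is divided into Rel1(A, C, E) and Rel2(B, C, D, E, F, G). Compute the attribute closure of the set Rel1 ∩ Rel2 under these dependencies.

Rel1 ∩ Rel2 = {C, E}.
C → D applies, adding D
Closure: {C, D, E}.

C, D, E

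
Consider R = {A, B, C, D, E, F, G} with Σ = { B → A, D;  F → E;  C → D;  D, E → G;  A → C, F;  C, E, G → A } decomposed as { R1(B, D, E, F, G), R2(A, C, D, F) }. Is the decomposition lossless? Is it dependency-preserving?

lossy and not dependency-preserving

Lossless test: (D, F)⁺ = {D, E, F, G}, which is a superkey of neither fragment — lossy.
Dependency preservation: the restricted closure of {B} across the fragments never reaches {A, D}, so B → A, D cannot be enforced without a join — not preserved.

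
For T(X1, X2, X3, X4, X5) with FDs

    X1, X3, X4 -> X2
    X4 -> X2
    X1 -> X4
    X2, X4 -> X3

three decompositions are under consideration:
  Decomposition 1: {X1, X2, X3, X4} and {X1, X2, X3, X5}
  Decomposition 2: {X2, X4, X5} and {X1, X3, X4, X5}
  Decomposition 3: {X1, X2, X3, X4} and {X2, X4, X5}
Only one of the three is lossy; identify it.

Decomposition 3

Decomposition 1: common = {X1, X2, X3}, closure = {X1, X2, X3, X4} → lossless.
Decomposition 2: common = {X4, X5}, closure = {X2, X3, X4, X5} → lossless.
Decomposition 3: common = {X2, X4}, closure = {X2, X3, X4} → lossy.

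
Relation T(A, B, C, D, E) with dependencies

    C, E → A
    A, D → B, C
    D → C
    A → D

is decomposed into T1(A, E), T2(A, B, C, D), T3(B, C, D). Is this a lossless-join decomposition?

Chase test. Columns are A, B, C, D, E; row i has aⱼ where attribute j ∈ Ti, else bᵢⱼ.
Initial tableau (one row per fragment):
  row 1: a1 b12 b13 b14 a5
  row 2: a1 a2 a3 a4 b25
  row 3: b31 a2 a3 a4 b35
Rows 1 and 2 agree on A; apply A→D and equate their D entries.
Rows 1 and 2 agree on A, D; apply A, D→B, C and equate their B, C entries.
Row 1 is now all distinguished symbols — the join is lossless.

Yes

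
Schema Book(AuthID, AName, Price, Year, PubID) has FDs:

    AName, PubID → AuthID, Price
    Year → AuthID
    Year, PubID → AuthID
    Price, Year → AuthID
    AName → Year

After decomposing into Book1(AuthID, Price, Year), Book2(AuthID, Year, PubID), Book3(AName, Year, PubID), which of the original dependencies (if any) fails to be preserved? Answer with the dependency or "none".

Check AName, PubID → AuthID, Price: no single fragment contains all of {AuthID, AName, Price, PubID}, and the restricted closure of {AName, PubID} across the fragments never reaches {AuthID, Price}.
Year → AuthID is preserved.
Year, PubID → AuthID is preserved.
Price, Year → AuthID is preserved.
AName → Year is preserved.

AName, PubID → AuthID, Price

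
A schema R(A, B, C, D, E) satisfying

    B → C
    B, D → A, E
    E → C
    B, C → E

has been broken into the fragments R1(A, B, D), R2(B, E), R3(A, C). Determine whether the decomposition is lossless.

No

Chase test. Columns are A, B, C, D, E; row i has aⱼ where attribute j ∈ Ri, else bᵢⱼ.
Initial tableau (one row per fragment):
  row 1: a1 a2 b13 a4 b15
  row 2: b21 a2 b23 b24 a5
  row 3: a1 b32 a3 b34 b35
Rows 1 and 2 agree on B; apply B→C and equate their C entries.
Rows 1 and 2 agree on B, C; apply B, C→E and equate their E entries.
No row becomes fully distinguished — the join is lossy.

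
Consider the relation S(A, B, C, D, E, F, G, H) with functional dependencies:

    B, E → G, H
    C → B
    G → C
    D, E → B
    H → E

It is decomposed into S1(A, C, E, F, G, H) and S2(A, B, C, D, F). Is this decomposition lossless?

Common attributes: S1 ∩ S2 = {A, C, F}.
Closure of {A, C, F}: C → B applies, adding B. So (A, C, F)⁺ = {A, B, C, F}.
The closure contains neither all of S1 = {A, C, E, F, G, H} nor all of S2 = {A, B, C, D, F}, so the common attributes are not a superkey of either fragment. The join is lossy.

No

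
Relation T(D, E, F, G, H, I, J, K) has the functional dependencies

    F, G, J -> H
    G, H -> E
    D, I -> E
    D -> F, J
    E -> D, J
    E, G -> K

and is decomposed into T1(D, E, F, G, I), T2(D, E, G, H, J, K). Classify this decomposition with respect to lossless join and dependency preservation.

Lossless test: (D, E, G)⁺ = {D, E, F, G, H, J, K}, which contains all of one fragment — lossless.
Dependency preservation: the restricted closure of {F, G, J} across the fragments never reaches {H}, so F, G, J → H cannot be enforced without a join — not preserved.

lossless but not dependency-preserving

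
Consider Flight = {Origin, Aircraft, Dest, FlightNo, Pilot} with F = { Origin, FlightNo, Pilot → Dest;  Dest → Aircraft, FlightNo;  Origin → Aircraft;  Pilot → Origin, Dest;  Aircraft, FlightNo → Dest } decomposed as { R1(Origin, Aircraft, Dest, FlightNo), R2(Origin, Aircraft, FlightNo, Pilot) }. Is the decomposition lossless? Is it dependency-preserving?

lossless and dependency-preserving

Lossless test: (Origin, Aircraft, FlightNo)⁺ = {Origin, Aircraft, Dest, FlightNo}, which contains all of one fragment — lossless.
Dependency preservation: Origin, FlightNo, Pilot → Dest; Pilot → Origin, Dest are not contained in any single fragment, but the restricted closure of each left-hand side across the fragments still reaches the right-hand side; the remaining FDs each lie inside some fragment. All dependencies are preserved.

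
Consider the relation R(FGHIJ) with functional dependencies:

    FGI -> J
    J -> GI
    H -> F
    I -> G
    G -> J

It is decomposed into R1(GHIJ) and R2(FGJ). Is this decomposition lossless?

Common attributes: R1 ∩ R2 = {GJ}.
Closure of {GJ}: J → GI applies, adding I. So (GJ)⁺ = {GIJ}.
The closure contains neither all of R1 = {GHIJ} nor all of R2 = {FGJ}, so the common attributes are not a superkey of either fragment. The join is lossy.

No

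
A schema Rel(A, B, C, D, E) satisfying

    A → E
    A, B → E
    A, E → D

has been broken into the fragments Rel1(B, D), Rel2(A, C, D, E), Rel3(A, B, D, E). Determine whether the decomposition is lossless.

No

Chase test. Columns are A, B, C, D, E; row i has aⱼ where attribute j ∈ Reli, else bᵢⱼ.
Initial tableau (one row per fragment):
  row 1: b11 a2 b13 a4 b15
  row 2: a1 b22 a3 a4 a5
  row 3: a1 a2 b33 a4 a5
No row becomes fully distinguished — the join is lossy.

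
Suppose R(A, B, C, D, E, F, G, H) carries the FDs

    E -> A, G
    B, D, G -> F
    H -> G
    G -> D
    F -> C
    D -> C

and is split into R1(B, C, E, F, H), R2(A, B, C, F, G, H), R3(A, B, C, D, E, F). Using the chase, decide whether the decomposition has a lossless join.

Yes

Chase test. Columns are A, B, C, D, E, F, G, H; row i has aⱼ where attribute j ∈ Ri, else bᵢⱼ.
Initial tableau (one row per fragment):
  row 1: b11 a2 a3 b14 a5 a6 b17 a8
  row 2: a1 a2 a3 b24 b25 a6 a7 a8
  row 3: a1 a2 a3 a4 a5 a6 b37 b38
Rows 1 and 3 agree on E; apply E→A, G and equate their A, G entries.
Rows 1 and 2 agree on H; apply H→G and equate their G entries.
Rows 1 and 2 agree on G; apply G→D and equate their D entries.
Rows 1 and 3 agree on G; apply G→D and equate their D entries.
Row 1 is now all distinguished symbols — the join is lossless.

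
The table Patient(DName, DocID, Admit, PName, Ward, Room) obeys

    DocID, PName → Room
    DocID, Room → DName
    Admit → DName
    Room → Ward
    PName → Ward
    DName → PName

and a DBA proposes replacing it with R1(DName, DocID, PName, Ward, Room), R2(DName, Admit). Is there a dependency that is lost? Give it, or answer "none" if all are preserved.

DocID, PName → Room lies within R1.
DocID, Room → DName lies within R1.
Admit → DName lies within R2.
Room → Ward lies within R1.
PName → Ward lies within R1.
DName → PName lies within R1.
Every dependency is enforceable on the fragments, so the decomposition is dependency-preserving.

none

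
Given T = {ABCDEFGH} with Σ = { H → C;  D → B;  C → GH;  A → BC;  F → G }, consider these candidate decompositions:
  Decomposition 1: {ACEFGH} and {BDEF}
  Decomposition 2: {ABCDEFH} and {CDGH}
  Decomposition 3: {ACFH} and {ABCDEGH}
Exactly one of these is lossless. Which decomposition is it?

Decomposition 1: common = {EF}, closure = {EFG} → lossy.
Decomposition 2: common = {CDH}, closure = {BCDGH} → lossless.
Decomposition 3: common = {ACH}, closure = {ABCGH} → lossy.

Decomposition 2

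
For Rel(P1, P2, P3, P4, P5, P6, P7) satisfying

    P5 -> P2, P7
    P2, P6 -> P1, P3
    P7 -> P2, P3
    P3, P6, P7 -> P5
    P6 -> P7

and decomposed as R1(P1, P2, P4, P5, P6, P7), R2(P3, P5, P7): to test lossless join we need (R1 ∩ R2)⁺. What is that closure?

R1 ∩ R2 = {P5, P7}.
P5 → P2, P7 applies, adding P2
P7 → P2, P3 applies, adding P3
Closure: {P2, P3, P5, P7}.

P2, P3, P5, P7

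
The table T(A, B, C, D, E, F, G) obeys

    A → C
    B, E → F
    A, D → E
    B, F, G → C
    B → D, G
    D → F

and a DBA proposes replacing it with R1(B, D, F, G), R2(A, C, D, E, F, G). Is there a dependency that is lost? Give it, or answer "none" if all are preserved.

B, F, G → C

Check B, F, G → C: no single fragment contains all of {B, C, F, G}, and the restricted closure of {B, F, G} across the fragments never reaches {C}.
A → C is preserved.
B, E → F is preserved.
A, D → E is preserved.
B → D, G is preserved.
D → F is preserved.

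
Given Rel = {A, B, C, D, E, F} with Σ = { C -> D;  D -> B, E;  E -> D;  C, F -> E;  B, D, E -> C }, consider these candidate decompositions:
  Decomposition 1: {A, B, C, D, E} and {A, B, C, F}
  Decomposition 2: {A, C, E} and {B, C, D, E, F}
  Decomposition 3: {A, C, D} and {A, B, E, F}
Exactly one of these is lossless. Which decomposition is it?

Decomposition 1: common = {A, B, C}, closure = {A, B, C, D, E} → lossless.
Decomposition 2: common = {C, E}, closure = {B, C, D, E} → lossy.
Decomposition 3: common = {A}, closure = {A} → lossy.

Decomposition 1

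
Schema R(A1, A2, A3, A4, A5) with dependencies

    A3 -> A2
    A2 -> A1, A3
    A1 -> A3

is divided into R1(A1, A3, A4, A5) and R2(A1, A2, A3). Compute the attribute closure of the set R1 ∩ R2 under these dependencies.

R1 ∩ R2 = {A1, A3}.
A3 → A2 applies, adding A2
Closure: {A1, A2, A3}.

A1, A2, A3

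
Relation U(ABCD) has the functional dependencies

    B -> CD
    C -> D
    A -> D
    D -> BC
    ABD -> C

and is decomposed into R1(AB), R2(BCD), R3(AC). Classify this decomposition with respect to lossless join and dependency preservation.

lossless and dependency-preserving

Lossless test (chase): Rows 1 and 2 agree on B; apply B→CD and equate their CD entries. Rows 1 and 3 agree on C; apply C→D and equate their D entries. Rows 1 and 3 agree on D; apply D→BC and equate their BC entries. Row 1 is now all distinguished symbols — the join is lossless.
Dependency preservation: A → D; ABD → C are not contained in any single fragment, but the restricted closure of each left-hand side across the fragments still reaches the right-hand side; the remaining FDs each lie inside some fragment. All dependencies are preserved.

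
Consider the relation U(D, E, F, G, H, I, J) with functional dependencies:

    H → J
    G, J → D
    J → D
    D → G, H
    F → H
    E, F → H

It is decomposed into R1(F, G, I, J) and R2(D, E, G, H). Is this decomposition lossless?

No

Common attributes: R1 ∩ R2 = {G}.
No dependency enlarges {G}, so (G)⁺ = {G}.
The closure contains neither all of R1 = {F, G, I, J} nor all of R2 = {D, E, G, H}, so the common attributes are not a superkey of either fragment. The join is lossy.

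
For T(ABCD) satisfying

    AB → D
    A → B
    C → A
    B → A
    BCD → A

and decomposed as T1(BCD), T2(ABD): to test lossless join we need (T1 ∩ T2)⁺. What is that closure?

T1 ∩ T2 = {BD}.
B → A applies, adding A
Closure: {ABD}.

ABD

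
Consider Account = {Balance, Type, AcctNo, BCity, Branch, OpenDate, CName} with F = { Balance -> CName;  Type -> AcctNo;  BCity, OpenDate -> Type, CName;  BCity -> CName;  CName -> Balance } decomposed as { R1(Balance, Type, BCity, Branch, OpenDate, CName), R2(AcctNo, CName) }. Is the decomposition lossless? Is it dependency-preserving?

Lossless test: (CName)⁺ = {Balance, CName}, which is a superkey of neither fragment — lossy.
Dependency preservation: the restricted closure of {Type} across the fragments never reaches {AcctNo}, so Type → AcctNo cannot be enforced without a join — not preserved.

lossy and not dependency-preserving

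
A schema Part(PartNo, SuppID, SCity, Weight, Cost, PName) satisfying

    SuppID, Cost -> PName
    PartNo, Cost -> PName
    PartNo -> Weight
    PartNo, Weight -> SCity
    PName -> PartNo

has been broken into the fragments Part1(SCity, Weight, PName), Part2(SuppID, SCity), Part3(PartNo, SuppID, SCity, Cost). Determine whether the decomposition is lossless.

Chase test. Columns are PartNo, SuppID, SCity, Weight, Cost, PName; row i has aⱼ where attribute j ∈ Parti, else bᵢⱼ.
Initial tableau (one row per fragment):
  row 1: b11 b12 a3 a4 b15 a6
  row 2: b21 a2 a3 b24 b25 b26
  row 3: a1 a2 a3 b34 a5 b36
No row becomes fully distinguished — the join is lossy.

No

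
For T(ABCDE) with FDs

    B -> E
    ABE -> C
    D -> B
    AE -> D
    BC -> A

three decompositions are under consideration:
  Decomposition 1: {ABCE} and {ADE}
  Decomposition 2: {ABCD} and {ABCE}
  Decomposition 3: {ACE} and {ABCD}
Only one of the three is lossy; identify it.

Decomposition 1: common = {AE}, closure = {ABCDE} → lossless.
Decomposition 2: common = {ABC}, closure = {ABCDE} → lossless.
Decomposition 3: common = {AC}, closure = {AC} → lossy.

Decomposition 3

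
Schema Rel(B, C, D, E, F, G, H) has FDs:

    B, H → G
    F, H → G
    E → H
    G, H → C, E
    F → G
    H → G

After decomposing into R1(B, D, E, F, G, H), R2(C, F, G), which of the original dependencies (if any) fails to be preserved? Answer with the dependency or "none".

Check G, H → C, E: no single fragment contains all of {C, E, G, H}, and the restricted closure of {G, H} across the fragments never reaches {C, E}.
B, H → G is preserved.
F, H → G is preserved.
E → H is preserved.
F → G is preserved.
H → G is preserved.

G, H → C, E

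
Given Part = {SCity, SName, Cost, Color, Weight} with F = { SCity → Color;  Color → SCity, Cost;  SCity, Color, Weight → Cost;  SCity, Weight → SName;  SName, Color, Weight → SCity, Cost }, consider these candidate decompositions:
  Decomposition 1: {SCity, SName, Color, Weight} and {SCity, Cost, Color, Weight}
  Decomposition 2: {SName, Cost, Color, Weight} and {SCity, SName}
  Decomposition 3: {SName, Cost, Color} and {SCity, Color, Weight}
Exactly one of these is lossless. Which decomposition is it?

Decomposition 1: common = {SCity, Color, Weight}, closure = {SCity, SName, Cost, Color, Weight} → lossless.
Decomposition 2: common = {SName}, closure = {SName} → lossy.
Decomposition 3: common = {Color}, closure = {SCity, Cost, Color} → lossy.

Decomposition 1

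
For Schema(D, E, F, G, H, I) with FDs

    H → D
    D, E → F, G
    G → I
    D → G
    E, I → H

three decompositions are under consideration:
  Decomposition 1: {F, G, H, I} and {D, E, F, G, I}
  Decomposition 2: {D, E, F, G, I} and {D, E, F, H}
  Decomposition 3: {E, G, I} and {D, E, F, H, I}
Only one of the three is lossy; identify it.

Decomposition 1

Decomposition 1: common = {F, G, I}, closure = {F, G, I} → lossy.
Decomposition 2: common = {D, E, F}, closure = {D, E, F, G, H, I} → lossless.
Decomposition 3: common = {E, I}, closure = {D, E, F, G, H, I} → lossless.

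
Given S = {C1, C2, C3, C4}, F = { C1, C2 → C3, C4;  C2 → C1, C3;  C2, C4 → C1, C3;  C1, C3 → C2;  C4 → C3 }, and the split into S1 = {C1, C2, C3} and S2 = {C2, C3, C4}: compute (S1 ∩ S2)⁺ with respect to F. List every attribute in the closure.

C1, C2, C3, C4

S1 ∩ S2 = {C2, C3}.
C2 → C1, C3 applies, adding C1
C1, C2 → C3, C4 applies, adding C4
Closure: {C1, C2, C3, C4}.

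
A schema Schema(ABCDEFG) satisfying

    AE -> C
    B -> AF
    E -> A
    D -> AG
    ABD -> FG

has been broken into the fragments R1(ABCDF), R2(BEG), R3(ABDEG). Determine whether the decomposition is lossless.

Chase test. Columns are ABCDEFG; row i has aⱼ where attribute j ∈ Ri, else bᵢⱼ.
Initial tableau (one row per fragment):
  row 1: a1 a2 a3 a4 b15 a6 b17
  row 2: b21 a2 b23 b24 a5 b26 a7
  row 3: a1 a2 b33 a4 a5 b36 a7
Rows 1 and 2 agree on B; apply B→AF and equate their AF entries.
Rows 1 and 3 agree on B; apply B→AF and equate their AF entries.
Rows 1 and 3 agree on D; apply D→AG and equate their AG entries.
Rows 2 and 3 agree on AE; apply AE→C and equate their C entries.
No row becomes fully distinguished — the join is lossy.

No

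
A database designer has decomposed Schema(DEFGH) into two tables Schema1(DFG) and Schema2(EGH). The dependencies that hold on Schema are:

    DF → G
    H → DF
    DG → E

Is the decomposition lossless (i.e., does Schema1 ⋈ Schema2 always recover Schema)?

No

Common attributes: Schema1 ∩ Schema2 = {G}.
No dependency enlarges {G}, so (G)⁺ = {G}.
The closure contains neither all of Schema1 = {DFG} nor all of Schema2 = {EGH}, so the common attributes are not a superkey of either fragment. The join is lossy.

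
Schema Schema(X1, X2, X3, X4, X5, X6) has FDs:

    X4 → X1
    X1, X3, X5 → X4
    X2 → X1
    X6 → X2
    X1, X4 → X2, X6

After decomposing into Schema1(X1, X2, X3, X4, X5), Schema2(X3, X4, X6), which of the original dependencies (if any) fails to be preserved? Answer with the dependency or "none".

Check X6 → X2: no single fragment contains all of {X2, X6}, and the restricted closure of {X6} across the fragments never reaches {X2}.
X4 → X1 is preserved.
X1, X3, X5 → X4 is preserved.
X2 → X1 is preserved.
X1, X4 → X2, X6 is preserved.

X6 → X2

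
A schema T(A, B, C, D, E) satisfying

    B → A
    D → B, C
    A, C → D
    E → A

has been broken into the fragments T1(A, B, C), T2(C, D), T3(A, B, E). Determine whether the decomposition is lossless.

Chase test. Columns are A, B, C, D, E; row i has aⱼ where attribute j ∈ Ti, else bᵢⱼ.
Initial tableau (one row per fragment):
  row 1: a1 a2 a3 b14 b15
  row 2: b21 b22 a3 a4 b25
  row 3: a1 a2 b33 b34 a5
No row becomes fully distinguished — the join is lossy.

No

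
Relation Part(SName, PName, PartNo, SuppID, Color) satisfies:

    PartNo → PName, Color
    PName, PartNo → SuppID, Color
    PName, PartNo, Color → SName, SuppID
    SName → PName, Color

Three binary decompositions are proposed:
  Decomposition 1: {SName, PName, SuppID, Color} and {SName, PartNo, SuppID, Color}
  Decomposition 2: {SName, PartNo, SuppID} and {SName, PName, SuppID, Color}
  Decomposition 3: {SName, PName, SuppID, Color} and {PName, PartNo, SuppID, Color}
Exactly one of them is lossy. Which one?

Decomposition 3

Decomposition 1: common = {SName, SuppID, Color}, closure = {SName, PName, SuppID, Color} → lossless.
Decomposition 2: common = {SName, SuppID}, closure = {SName, PName, SuppID, Color} → lossless.
Decomposition 3: common = {PName, SuppID, Color}, closure = {PName, SuppID, Color} → lossy.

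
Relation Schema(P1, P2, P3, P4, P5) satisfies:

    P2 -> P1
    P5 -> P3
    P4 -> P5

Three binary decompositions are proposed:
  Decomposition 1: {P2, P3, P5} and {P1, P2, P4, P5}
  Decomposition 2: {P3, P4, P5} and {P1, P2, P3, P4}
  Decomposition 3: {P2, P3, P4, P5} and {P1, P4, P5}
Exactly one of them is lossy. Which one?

Decomposition 3

Decomposition 1: common = {P2, P5}, closure = {P1, P2, P3, P5} → lossless.
Decomposition 2: common = {P3, P4}, closure = {P3, P4, P5} → lossless.
Decomposition 3: common = {P4, P5}, closure = {P3, P4, P5} → lossy.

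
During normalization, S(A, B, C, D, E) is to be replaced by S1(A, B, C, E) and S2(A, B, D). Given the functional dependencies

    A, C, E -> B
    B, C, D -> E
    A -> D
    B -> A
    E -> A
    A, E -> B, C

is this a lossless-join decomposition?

Yes

Common attributes: S1 ∩ S2 = {A, B}.
Closure of {A, B}: A → D applies, adding D. So (A, B)⁺ = {A, B, D}.
This closure contains every attribute of S2, so S1 ∩ S2 → S2. The join is lossless.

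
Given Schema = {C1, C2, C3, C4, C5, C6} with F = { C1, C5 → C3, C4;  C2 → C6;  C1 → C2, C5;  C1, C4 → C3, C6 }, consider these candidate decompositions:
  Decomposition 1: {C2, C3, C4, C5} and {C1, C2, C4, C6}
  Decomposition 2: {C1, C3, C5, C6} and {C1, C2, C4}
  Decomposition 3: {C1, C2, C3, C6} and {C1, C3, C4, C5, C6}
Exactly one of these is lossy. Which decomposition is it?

Decomposition 1

Decomposition 1: common = {C2, C4}, closure = {C2, C4, C6} → lossy.
Decomposition 2: common = {C1}, closure = {C1, C2, C3, C4, C5, C6} → lossless.
Decomposition 3: common = {C1, C3, C6}, closure = {C1, C2, C3, C4, C5, C6} → lossless.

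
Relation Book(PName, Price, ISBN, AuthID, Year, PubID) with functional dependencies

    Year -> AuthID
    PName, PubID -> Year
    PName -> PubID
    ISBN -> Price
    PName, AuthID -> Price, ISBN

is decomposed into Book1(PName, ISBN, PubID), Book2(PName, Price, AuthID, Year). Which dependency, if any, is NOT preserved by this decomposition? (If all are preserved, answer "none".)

Check ISBN → Price: no single fragment contains all of {Price, ISBN}, and the restricted closure of {ISBN} across the fragments never reaches {Price}.
Year → AuthID is preserved.
PName, PubID → Year is preserved.
PName → PubID is preserved.
PName, AuthID → Price, ISBN is preserved.

ISBN -> Price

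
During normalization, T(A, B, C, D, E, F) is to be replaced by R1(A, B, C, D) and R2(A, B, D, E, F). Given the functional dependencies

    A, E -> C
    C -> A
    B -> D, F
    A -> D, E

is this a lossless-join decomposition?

Yes

Common attributes: R1 ∩ R2 = {A, B, D}.
Closure of {A, B, D}: B → D, F applies, adding F; A → D, E applies, adding E; A, E → C applies, adding C. So (A, B, D)⁺ = {A, B, C, D, E, F}.
This closure contains every attribute of R1, so R1 ∩ R2 → R1. The join is lossless.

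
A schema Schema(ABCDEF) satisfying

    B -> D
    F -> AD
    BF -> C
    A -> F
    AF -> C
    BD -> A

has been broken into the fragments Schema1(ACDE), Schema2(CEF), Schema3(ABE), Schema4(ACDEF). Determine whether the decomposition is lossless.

Chase test. Columns are ABCDEF; row i has aⱼ where attribute j ∈ Schemai, else bᵢⱼ.
Initial tableau (one row per fragment):
  row 1: a1 b12 a3 a4 a5 b16
  row 2: b21 b22 a3 b24 a5 a6
  row 3: a1 a2 b33 b34 a5 b36
  row 4: a1 b42 a3 a4 a5 a6
Rows 2 and 4 agree on F; apply F→AD and equate their AD entries.
Rows 1 and 2 agree on A; apply A→F and equate their F entries.
Rows 1 and 3 agree on A; apply A→F and equate their F entries.
Rows 1 and 3 agree on AF; apply AF→C and equate their C entries.
Rows 1 and 3 agree on F; apply F→AD and equate their AD entries.
Row 3 is now all distinguished symbols — the join is lossless.

Yes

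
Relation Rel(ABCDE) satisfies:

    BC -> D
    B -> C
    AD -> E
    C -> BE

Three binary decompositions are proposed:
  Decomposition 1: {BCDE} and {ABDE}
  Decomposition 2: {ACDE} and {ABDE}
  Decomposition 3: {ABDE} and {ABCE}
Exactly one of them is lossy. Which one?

Decomposition 1: common = {BDE}, closure = {BCDE} → lossless.
Decomposition 2: common = {ADE}, closure = {ADE} → lossy.
Decomposition 3: common = {ABE}, closure = {ABCDE} → lossless.

Decomposition 2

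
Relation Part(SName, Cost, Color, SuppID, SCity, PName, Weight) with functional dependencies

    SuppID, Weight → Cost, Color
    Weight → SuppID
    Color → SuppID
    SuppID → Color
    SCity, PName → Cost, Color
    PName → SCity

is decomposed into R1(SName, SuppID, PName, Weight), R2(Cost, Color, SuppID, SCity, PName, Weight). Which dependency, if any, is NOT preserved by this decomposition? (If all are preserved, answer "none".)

SuppID, Weight → Cost, Color lies within R2.
Weight → SuppID lies within R1.
Color → SuppID lies within R2.
SuppID → Color lies within R2.
SCity, PName → Cost, Color lies within R2.
PName → SCity lies within R2.
Every dependency is enforceable on the fragments, so the decomposition is dependency-preserving.

none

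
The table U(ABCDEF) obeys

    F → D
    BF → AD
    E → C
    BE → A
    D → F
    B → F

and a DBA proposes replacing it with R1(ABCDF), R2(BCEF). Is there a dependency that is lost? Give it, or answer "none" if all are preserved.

none

F → D lies within R1.
BF → AD lies within R1.
E → C lies within R2.
BE → A: restricted closure across fragments reaches A.
D → F lies within R1.
B → F lies within R1.
Every dependency is enforceable on the fragments, so the decomposition is dependency-preserving.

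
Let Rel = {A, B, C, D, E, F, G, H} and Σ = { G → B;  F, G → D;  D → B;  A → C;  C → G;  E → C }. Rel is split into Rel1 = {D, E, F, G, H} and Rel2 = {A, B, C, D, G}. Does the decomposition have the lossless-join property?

Common attributes: Rel1 ∩ Rel2 = {D, G}.
Closure of {D, G}: G → B applies, adding B. So (D, G)⁺ = {B, D, G}.
The closure contains neither all of Rel1 = {D, E, F, G, H} nor all of Rel2 = {A, B, C, D, G}, so the common attributes are not a superkey of either fragment. The join is lossy.

No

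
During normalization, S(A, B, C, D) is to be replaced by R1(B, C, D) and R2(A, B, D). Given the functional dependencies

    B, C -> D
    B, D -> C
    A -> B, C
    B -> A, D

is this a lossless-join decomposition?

Common attributes: R1 ∩ R2 = {B, D}.
Closure of {B, D}: B, D → C applies, adding C; B → A, D applies, adding A. So (B, D)⁺ = {A, B, C, D}.
This closure contains every attribute of R1, so R1 ∩ R2 → R1. The join is lossless.

Yes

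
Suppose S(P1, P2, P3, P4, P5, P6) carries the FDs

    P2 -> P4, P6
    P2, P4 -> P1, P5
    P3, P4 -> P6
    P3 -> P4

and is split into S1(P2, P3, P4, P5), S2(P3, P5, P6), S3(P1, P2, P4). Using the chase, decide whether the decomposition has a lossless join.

Chase test. Columns are P1, P2, P3, P4, P5, P6; row i has aⱼ where attribute j ∈ Si, else bᵢⱼ.
Initial tableau (one row per fragment):
  row 1: b11 a2 a3 a4 a5 b16
  row 2: b21 b22 a3 b24 a5 a6
  row 3: a1 a2 b33 a4 b35 b36
Rows 1 and 3 agree on P2; apply P2→P4, P6 and equate their P4, P6 entries.
Rows 1 and 3 agree on P2, P4; apply P2, P4→P1, P5 and equate their P1, P5 entries.
Rows 1 and 2 agree on P3; apply P3→P4 and equate their P4 entries.
Rows 1 and 2 agree on P3, P4; apply P3, P4→P6 and equate their P6 entries.
Row 1 is now all distinguished symbols — the join is lossless.

Yes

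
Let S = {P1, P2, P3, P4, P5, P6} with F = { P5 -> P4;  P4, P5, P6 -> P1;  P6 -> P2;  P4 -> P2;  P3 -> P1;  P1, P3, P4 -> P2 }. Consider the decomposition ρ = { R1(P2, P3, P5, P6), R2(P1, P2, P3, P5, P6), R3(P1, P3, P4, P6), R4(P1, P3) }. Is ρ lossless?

Chase test. Columns are P1, P2, P3, P4, P5, P6; row i has aⱼ where attribute j ∈ Ri, else bᵢⱼ.
Initial tableau (one row per fragment):
  row 1: b11 a2 a3 b14 a5 a6
  row 2: a1 a2 a3 b24 a5 a6
  row 3: a1 b32 a3 a4 b35 a6
  row 4: a1 b42 a3 b44 b45 b46
Rows 1 and 2 agree on P5; apply P5→P4 and equate their P4 entries.
Rows 1 and 2 agree on P4, P5, P6; apply P4, P5, P6→P1 and equate their P1 entries.
Rows 1 and 3 agree on P6; apply P6→P2 and equate their P2 entries.
No row becomes fully distinguished — the join is lossy.

No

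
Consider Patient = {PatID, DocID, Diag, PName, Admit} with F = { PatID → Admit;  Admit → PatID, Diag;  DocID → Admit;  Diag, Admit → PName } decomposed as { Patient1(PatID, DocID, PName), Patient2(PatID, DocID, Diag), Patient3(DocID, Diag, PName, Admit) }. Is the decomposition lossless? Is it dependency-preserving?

Lossless test (chase): Rows 1 and 2 agree on PatID; apply PatID→Admit and equate their Admit entries. Rows 1 and 2 agree on Admit; apply Admit→PatID, Diag and equate their PatID, Diag entries. Rows 1 and 3 agree on DocID; apply DocID→Admit and equate their Admit entries. Rows 1 and 2 agree on Diag, Admit; apply Diag, Admit→PName and equate their PName entries. Rows 1 and 3 agree on Admit; apply Admit→PatID, Diag and equate their PatID, Diag entries. Row 1 is now all distinguished symbols — the join is lossless.
Dependency preservation: the restricted closure of {PatID} across the fragments never reaches {Admit}, so PatID → Admit cannot be enforced without a join — not preserved.

lossless but not dependency-preserving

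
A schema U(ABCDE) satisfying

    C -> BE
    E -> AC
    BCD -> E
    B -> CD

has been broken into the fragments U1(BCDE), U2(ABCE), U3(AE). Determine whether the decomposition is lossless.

Chase test. Columns are ABCDE; row i has aⱼ where attribute j ∈ Ui, else bᵢⱼ.
Initial tableau (one row per fragment):
  row 1: b11 a2 a3 a4 a5
  row 2: a1 a2 a3 b24 a5
  row 3: a1 b32 b33 b34 a5
Rows 1 and 2 agree on E; apply E→AC and equate their AC entries.
Rows 1 and 3 agree on E; apply E→AC and equate their AC entries.
Rows 1 and 2 agree on B; apply B→CD and equate their CD entries.
Rows 1 and 3 agree on C; apply C→BE and equate their BE entries.
Rows 1 and 3 agree on B; apply B→CD and equate their CD entries.
Row 1 is now all distinguished symbols — the join is lossless.

Yes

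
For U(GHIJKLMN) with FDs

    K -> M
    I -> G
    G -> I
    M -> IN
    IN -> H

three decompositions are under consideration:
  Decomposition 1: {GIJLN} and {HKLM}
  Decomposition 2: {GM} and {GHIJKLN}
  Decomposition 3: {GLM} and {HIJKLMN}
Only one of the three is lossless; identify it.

Decomposition 3

Decomposition 1: common = {L}, closure = {L} → lossy.
Decomposition 2: common = {G}, closure = {GI} → lossy.
Decomposition 3: common = {LM}, closure = {GHILMN} → lossless.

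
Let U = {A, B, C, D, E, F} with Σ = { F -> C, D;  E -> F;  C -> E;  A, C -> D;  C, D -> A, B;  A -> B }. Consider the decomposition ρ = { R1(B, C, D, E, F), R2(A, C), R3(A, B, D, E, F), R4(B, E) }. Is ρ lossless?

Chase test. Columns are A, B, C, D, E, F; row i has aⱼ where attribute j ∈ Ri, else bᵢⱼ.
Initial tableau (one row per fragment):
  row 1: b11 a2 a3 a4 a5 a6
  row 2: a1 b22 a3 b24 b25 b26
  row 3: a1 a2 b33 a4 a5 a6
  row 4: b41 a2 b43 b44 a5 b46
Rows 1 and 3 agree on F; apply F→C, D and equate their C, D entries.
Rows 1 and 4 agree on E; apply E→F and equate their F entries.
Rows 1 and 2 agree on C; apply C→E and equate their E entries.
Rows 2 and 3 agree on A, C; apply A, C→D and equate their D entries.
Rows 1 and 2 agree on C, D; apply C, D→A, B and equate their A, B entries.
Rows 1 and 4 agree on F; apply F→C, D and equate their C, D entries.
Rows 1 and 2 agree on E; apply E→F and equate their F entries.
Rows 1 and 4 agree on C, D; apply C, D→A, B and equate their A, B entries.
Row 1 is now all distinguished symbols — the join is lossless.

Yes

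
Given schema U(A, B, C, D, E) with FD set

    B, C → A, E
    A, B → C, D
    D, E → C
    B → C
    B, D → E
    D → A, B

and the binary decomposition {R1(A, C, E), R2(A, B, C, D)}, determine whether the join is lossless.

Common attributes: R1 ∩ R2 = {A, C}.
No dependency enlarges {A, C}, so (A, C)⁺ = {A, C}.
The closure contains neither all of R1 = {A, C, E} nor all of R2 = {A, B, C, D}, so the common attributes are not a superkey of either fragment. The join is lossy.

No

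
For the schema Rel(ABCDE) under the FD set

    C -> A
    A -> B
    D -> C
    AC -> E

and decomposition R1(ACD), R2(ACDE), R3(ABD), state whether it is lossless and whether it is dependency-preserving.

lossless and dependency-preserving

Lossless test (chase): Rows 1 and 2 agree on A; apply A→B and equate their B entries. Rows 1 and 3 agree on A; apply A→B and equate their B entries. Rows 1 and 3 agree on D; apply D→C and equate their C entries. Rows 1 and 2 agree on AC; apply AC→E and equate their E entries. Rows 1 and 3 agree on AC; apply AC→E and equate their E entries. Row 1 is now all distinguished symbols — the join is lossless.
Dependency preservation: every FD's attributes lie within a single fragment, so each can be enforced locally — preserved.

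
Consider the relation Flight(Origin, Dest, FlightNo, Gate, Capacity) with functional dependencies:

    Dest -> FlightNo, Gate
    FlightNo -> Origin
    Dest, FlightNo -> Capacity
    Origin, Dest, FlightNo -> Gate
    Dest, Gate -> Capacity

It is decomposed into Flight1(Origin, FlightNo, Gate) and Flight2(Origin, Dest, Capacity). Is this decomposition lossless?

Common attributes: Flight1 ∩ Flight2 = {Origin}.
No dependency enlarges {Origin}, so (Origin)⁺ = {Origin}.
The closure contains neither all of Flight1 = {Origin, FlightNo, Gate} nor all of Flight2 = {Origin, Dest, Capacity}, so the common attributes are not a superkey of either fragment. The join is lossy.

No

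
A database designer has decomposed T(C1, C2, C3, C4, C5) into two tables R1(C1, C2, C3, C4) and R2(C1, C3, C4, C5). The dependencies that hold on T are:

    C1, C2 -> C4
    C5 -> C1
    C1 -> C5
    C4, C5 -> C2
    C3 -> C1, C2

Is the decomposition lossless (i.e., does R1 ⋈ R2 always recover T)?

Common attributes: R1 ∩ R2 = {C1, C3, C4}.
Closure of {C1, C3, C4}: C1 → C5 applies, adding C5; C4, C5 → C2 applies, adding C2. So (C1, C3, C4)⁺ = {C1, C2, C3, C4, C5}.
This closure contains every attribute of R1, so R1 ∩ R2 → R1. The join is lossless.

Yes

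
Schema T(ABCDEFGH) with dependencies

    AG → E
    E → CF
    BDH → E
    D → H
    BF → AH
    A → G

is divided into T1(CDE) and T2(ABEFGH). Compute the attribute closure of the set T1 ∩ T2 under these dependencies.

CEF

T1 ∩ T2 = {E}.
E → CF applies, adding CF
Closure: {CEF}.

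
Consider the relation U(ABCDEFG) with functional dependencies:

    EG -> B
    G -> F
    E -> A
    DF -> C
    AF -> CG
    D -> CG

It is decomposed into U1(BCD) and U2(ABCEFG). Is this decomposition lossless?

Common attributes: U1 ∩ U2 = {BC}.
No dependency enlarges {BC}, so (BC)⁺ = {BC}.
The closure contains neither all of U1 = {BCD} nor all of U2 = {ABCEFG}, so the common attributes are not a superkey of either fragment. The join is lossy.

No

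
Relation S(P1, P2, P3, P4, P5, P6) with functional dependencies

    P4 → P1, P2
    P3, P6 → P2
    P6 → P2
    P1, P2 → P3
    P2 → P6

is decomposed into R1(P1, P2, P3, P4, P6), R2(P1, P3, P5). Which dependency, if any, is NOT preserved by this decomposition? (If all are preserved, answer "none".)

P4 → P1, P2 lies within R1.
P3, P6 → P2 lies within R1.
P6 → P2 lies within R1.
P1, P2 → P3 lies within R1.
P2 → P6 lies within R1.
Every dependency is enforceable on the fragments, so the decomposition is dependency-preserving.

none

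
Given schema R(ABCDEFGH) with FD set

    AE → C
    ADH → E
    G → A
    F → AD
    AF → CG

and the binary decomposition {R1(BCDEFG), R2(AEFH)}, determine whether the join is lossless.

No

Common attributes: R1 ∩ R2 = {EF}.
Closure of {EF}: F → AD applies, adding AD; AF → CG applies, adding CG. So (EF)⁺ = {ACDEFG}.
The closure contains neither all of R1 = {BCDEFG} nor all of R2 = {AEFH}, so the common attributes are not a superkey of either fragment. The join is lossy.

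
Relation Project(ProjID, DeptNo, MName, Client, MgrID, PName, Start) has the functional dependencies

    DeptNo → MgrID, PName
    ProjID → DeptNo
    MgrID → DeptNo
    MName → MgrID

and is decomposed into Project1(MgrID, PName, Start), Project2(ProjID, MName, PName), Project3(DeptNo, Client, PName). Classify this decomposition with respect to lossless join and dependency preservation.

Lossless test (chase): applying each FD to every pair of rows produces no changes in the tableau, so no row becomes fully distinguished — the join is lossy.
Dependency preservation: the restricted closure of {DeptNo} across the fragments never reaches {MgrID, PName}, so DeptNo → MgrID, PName cannot be enforced without a join — not preserved.

lossy and not dependency-preserving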